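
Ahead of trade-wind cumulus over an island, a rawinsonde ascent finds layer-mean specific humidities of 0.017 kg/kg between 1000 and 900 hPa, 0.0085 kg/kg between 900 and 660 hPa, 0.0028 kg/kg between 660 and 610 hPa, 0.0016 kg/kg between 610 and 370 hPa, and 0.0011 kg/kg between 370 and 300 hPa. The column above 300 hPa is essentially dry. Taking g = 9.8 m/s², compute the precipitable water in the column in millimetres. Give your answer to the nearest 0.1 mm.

Precipitable water is the column-integrated vapour mass per unit area: PW = (1/g) Σ q̄ Δp, with q in kg/kg and Δp in Pa (1 kg/m² of water = 1 mm).
Layer 1000–900 hPa: Δp = 100 hPa = 10000 Pa, q̄ = 0.017 kg/kg → 0.017 × 10000 / 9.8 = 17.35 mm
Layer 900–660 hPa: Δp = 240 hPa = 24000 Pa, q̄ = 0.0085 kg/kg → 0.0085 × 24000 / 9.8 = 20.82 mm
Layer 660–610 hPa: Δp = 50 hPa = 5000 Pa, q̄ = 0.0028 kg/kg → 0.0028 × 5000 / 9.8 = 1.43 mm
Layer 610–370 hPa: Δp = 240 hPa = 24000 Pa, q̄ = 0.0016 kg/kg → 0.0016 × 24000 / 9.8 = 3.92 mm
Layer 370–300 hPa: Δp = 70 hPa = 7000 Pa, q̄ = 0.0011 kg/kg → 0.0011 × 7000 / 9.8 = 0.79 mm
PW = 17.35 + 20.82 + 1.43 + 3.92 + 0.79 = 44.31 ≈ 44.3 mm.

PW ≈ 44.3 mm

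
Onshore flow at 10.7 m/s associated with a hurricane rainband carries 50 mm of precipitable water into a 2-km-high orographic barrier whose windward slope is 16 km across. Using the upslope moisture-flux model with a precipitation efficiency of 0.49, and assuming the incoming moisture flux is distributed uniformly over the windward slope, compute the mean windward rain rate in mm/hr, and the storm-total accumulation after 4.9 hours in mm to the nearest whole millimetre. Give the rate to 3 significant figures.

R ≈ 59.0 mm/hr; total ≈ 289 mm

Incoming column moisture flux per unit ridge length: F = V × PW = 10.7 × 50 = 535 mm·m/s.
Spread over the 16 km slope with efficiency ε = 0.49: R = ε·F/W = 0.49 × 535 / 16000 m = 1.638e-02 mm/s.
R = 1.638e-02 × 3600 = 59.0 mm/hr.
Over 4.9 h: total = 59.0 × 4.9 = 289.1 ≈ 289 mm.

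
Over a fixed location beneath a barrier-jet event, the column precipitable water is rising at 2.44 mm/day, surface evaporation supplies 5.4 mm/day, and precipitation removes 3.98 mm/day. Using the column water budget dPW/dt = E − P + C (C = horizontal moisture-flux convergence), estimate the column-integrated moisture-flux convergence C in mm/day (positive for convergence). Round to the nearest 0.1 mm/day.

C ≈ 1.0 mm/day

dPW/dt = +2.44 mm/day.
C = dPW/dt − E + P = (+2.44) − 5.4 + 3.98 = 1.0 mm/day.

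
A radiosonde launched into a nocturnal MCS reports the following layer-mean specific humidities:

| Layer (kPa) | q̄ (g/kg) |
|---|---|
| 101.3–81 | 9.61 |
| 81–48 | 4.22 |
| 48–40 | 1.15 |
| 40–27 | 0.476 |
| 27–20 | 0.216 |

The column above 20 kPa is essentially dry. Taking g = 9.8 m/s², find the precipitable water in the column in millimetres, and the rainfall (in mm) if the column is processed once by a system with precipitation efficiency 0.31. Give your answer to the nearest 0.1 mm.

PW ≈ 35.8 mm; rainfall ≈ 11.1 mm

Precipitable water is the column-integrated vapour mass per unit area: PW = (1/g) Σ q̄ Δp, with q in kg/kg and Δp in Pa (1 kg/m² of water = 1 mm).
Layer 101.3–81 kPa: Δp = 203 hPa = 20300 Pa, q̄ = 0.00961 kg/kg → 0.00961 × 20300 / 9.8 = 19.91 mm
Layer 81–48 kPa: Δp = 330 hPa = 33000 Pa, q̄ = 0.00422 kg/kg → 0.00422 × 33000 / 9.8 = 14.21 mm
Layer 48–40 kPa: Δp = 80 hPa = 8000 Pa, q̄ = 0.00115 kg/kg → 0.00115 × 8000 / 9.8 = 0.94 mm
Layer 40–27 kPa: Δp = 130 hPa = 13000 Pa, q̄ = 0.000476 kg/kg → 0.000476 × 13000 / 9.8 = 0.63 mm
Layer 27–20 kPa: Δp = 70 hPa = 7000 Pa, q̄ = 0.000216 kg/kg → 0.000216 × 7000 / 9.8 = 0.15 mm
PW = 19.91 + 14.21 + 0.94 + 0.63 + 0.15 = 35.84 ≈ 35.8 mm.
Rainfall = ε × PW = 0.31 × 35.8 = 11.1 mm.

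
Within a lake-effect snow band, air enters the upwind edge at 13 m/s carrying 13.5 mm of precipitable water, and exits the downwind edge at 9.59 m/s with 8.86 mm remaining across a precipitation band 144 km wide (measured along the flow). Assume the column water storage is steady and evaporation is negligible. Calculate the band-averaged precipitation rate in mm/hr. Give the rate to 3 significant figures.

Column moisture flux per unit crosswind length is F = V × PW.
Inflow: F_in = 13 × 13.5 = 175.5 mm·m/s
Outflow: F_out = 9.59 × 8.86 = 84.9674 mm·m/s
Steady-state rate R = (F_in − F_out)/L = (175.5 − 84.9674) / 144000 m = 6.287e-04 mm/s.
R = 6.287e-04 × 3600 = 2.26 mm/hr.

R ≈ 2.26 mm/hr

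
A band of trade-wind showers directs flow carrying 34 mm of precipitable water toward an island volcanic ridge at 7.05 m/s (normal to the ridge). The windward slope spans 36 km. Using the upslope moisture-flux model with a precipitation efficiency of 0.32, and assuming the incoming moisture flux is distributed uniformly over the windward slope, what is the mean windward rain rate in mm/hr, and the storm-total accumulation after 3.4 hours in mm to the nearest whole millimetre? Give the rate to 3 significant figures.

R ≈ 7.67 mm/hr; total ≈ 26 mm

Incoming column moisture flux per unit ridge length: F = V × PW = 7.05 × 34 = 239.7 mm·m/s.
Spread over the 36 km slope with efficiency ε = 0.32: R = ε·F/W = 0.32 × 239.7 / 36000 m = 2.131e-03 mm/s.
R = 2.131e-03 × 3600 = 7.67 mm/hr.
Over 3.4 h: total = 7.67 × 3.4 = 26.078 ≈ 26 mm.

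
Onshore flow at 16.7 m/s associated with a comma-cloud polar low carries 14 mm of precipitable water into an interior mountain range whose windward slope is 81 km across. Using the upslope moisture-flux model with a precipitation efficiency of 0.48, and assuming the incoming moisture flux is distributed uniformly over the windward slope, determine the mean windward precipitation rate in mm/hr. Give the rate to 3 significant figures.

R ≈ 4.99 mm/hr

Incoming column moisture flux per unit ridge length: F = V × PW = 16.7 × 14 = 233.8 mm·m/s.
Spread over the 81 km slope with efficiency ε = 0.48: R = ε·F/W = 0.48 × 233.8 / 81000 m = 1.385e-03 mm/s.
R = 1.385e-03 × 3600 = 4.99 mm/hr.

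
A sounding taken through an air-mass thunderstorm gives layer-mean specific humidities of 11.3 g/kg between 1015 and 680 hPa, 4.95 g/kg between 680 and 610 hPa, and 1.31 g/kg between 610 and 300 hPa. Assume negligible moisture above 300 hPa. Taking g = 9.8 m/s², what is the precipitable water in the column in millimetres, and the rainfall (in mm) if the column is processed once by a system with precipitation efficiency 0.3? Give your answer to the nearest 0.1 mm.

Precipitable water is the column-integrated vapour mass per unit area: PW = (1/g) Σ q̄ Δp, with q in kg/kg and Δp in Pa (1 kg/m² of water = 1 mm).
Layer 1015–680 hPa: Δp = 335 hPa = 33500 Pa, q̄ = 0.0113 kg/kg → 0.0113 × 33500 / 9.8 = 38.63 mm
Layer 680–610 hPa: Δp = 70 hPa = 7000 Pa, q̄ = 0.00495 kg/kg → 0.00495 × 7000 / 9.8 = 3.54 mm
Layer 610–300 hPa: Δp = 310 hPa = 31000 Pa, q̄ = 0.00131 kg/kg → 0.00131 × 31000 / 9.8 = 4.14 mm
PW = 38.63 + 3.54 + 4.14 = 46.31 ≈ 46.3 mm.
Rainfall = ε × PW = 0.3 × 46.3 = 13.9 mm.

PW ≈ 46.3 mm; rainfall ≈ 13.9 mm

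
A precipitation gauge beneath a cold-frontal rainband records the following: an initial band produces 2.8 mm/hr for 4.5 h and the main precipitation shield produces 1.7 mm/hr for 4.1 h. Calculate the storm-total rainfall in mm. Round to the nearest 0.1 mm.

Total = Σ Rᵢ Δtᵢ = 2.8 × 4.5 + 1.7 × 4.1
      = 12.6 + 6.97 = 19.6 mm.

total ≈ 19.6 mm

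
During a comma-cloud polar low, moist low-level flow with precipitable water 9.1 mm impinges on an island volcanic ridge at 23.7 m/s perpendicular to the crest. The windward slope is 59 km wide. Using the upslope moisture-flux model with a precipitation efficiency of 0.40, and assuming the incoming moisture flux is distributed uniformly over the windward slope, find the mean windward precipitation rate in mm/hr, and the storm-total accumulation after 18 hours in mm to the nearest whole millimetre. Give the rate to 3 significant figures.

R ≈ 5.26 mm/hr; total ≈ 95 mm

Incoming column moisture flux per unit ridge length: F = V × PW = 23.7 × 9.1 = 215.67 mm·m/s.
Spread over the 59 km slope with efficiency ε = 0.40: R = ε·F/W = 0.40 × 215.67 / 59000 m = 1.462e-03 mm/s.
R = 1.462e-03 × 3600 = 5.26 mm/hr.
Over 18 h: total = 5.26 × 18 = 94.68 ≈ 95 mm.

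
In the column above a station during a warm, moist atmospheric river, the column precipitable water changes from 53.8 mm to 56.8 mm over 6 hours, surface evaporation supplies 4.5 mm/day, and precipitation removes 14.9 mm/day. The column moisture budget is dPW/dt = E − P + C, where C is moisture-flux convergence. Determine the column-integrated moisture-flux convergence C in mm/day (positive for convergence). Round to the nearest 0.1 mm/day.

C ≈ 22.4 mm/day

dPW/dt = (56.8 − 53.8) mm / (6/24 day) = +12.000 mm/day.
C = dPW/dt − E + P = (+12.000) − 4.5 + 14.9 = 22.4 mm/day.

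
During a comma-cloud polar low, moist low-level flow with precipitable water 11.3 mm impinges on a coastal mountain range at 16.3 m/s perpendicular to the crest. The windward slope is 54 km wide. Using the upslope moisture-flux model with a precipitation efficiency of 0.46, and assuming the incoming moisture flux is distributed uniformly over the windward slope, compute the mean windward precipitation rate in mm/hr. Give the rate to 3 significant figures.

Incoming column moisture flux per unit ridge length: F = V × PW = 16.3 × 11.3 = 184.19 mm·m/s.
Spread over the 54 km slope with efficiency ε = 0.46: R = ε·F/W = 0.46 × 184.19 / 54000 m = 1.569e-03 mm/s.
R = 1.569e-03 × 3600 = 5.65 mm/hr.

R ≈ 5.65 mm/hr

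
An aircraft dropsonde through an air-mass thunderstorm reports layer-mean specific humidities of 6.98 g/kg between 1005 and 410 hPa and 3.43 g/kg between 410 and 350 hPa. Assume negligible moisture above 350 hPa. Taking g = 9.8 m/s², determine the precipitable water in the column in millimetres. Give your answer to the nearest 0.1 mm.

Precipitable water is the column-integrated vapour mass per unit area: PW = (1/g) Σ q̄ Δp, with q in kg/kg and Δp in Pa (1 kg/m² of water = 1 mm).
Layer 1005–410 hPa: Δp = 595 hPa = 59500 Pa, q̄ = 0.00698 kg/kg → 0.00698 × 59500 / 9.8 = 42.38 mm
Layer 410–350 hPa: Δp = 60 hPa = 6000 Pa, q̄ = 0.00343 kg/kg → 0.00343 × 6000 / 9.8 = 2.10 mm
PW = 42.38 + 2.10 = 44.48 ≈ 44.5 mm.

PW ≈ 44.5 mm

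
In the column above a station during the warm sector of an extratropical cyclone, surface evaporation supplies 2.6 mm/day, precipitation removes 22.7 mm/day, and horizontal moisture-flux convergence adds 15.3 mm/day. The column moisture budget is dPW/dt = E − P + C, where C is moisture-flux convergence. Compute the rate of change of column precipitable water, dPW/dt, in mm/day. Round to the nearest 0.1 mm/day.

dPW/dt ≈ -4.8 mm/day

dPW/dt = E − P + C = 2.6 − 22.7 + (15.3) = -4.8 mm/day.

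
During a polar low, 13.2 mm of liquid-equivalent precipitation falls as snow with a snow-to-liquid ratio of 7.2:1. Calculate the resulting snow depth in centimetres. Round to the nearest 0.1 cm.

Snow depth = liquid × ratio = 13.2 mm × 7.2 = 95.04 mm = 9.5 cm.

snow depth ≈ 9.5 cm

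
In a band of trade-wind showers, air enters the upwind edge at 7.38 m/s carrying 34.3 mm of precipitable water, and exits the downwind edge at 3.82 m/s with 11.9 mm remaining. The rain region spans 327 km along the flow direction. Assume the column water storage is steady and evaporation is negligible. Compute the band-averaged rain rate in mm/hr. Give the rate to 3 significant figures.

R ≈ 2.29 mm/hr

Column moisture flux per unit crosswind length is F = V × PW.
Inflow: F_in = 7.38 × 34.3 = 253.134 mm·m/s
Outflow: F_out = 3.82 × 11.9 = 45.458 mm·m/s
Steady-state rate R = (F_in − F_out)/L = (253.134 − 45.458) / 327000 m = 6.351e-04 mm/s.
R = 6.351e-04 × 3600 = 2.29 mm/hr.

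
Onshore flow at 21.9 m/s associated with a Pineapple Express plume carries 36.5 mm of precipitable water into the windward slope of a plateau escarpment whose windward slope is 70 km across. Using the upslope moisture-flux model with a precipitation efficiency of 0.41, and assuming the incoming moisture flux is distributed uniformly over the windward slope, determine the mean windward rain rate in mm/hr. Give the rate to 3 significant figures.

R ≈ 16.9 mm/hr

Incoming column moisture flux per unit ridge length: F = V × PW = 21.9 × 36.5 = 799.35 mm·m/s.
Spread over the 70 km slope with efficiency ε = 0.41: R = ε·F/W = 0.41 × 799.35 / 70000 m = 4.682e-03 mm/s.
R = 4.682e-03 × 3600 = 16.9 mm/hr.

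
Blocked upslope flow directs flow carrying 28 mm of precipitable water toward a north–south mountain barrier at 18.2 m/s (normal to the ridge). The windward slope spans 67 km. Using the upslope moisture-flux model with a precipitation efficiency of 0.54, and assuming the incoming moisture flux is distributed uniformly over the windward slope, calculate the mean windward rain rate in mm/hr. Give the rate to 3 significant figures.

Incoming column moisture flux per unit ridge length: F = V × PW = 18.2 × 28 = 509.6 mm·m/s.
Spread over the 67 km slope with efficiency ε = 0.54: R = ε·F/W = 0.54 × 509.6 / 67000 m = 4.107e-03 mm/s.
R = 4.107e-03 × 3600 = 14.8 mm/hr.

R ≈ 14.8 mm/hr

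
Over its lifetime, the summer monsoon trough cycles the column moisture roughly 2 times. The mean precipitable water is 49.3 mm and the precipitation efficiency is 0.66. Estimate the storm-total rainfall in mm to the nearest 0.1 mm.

rainfall ≈ 65.1 mm

Each cycle deposits ε × PW = 0.66 × 49.3 = 32.538 mm.
Over 2 cycles: 2 × 32.538 = 65.1 mm.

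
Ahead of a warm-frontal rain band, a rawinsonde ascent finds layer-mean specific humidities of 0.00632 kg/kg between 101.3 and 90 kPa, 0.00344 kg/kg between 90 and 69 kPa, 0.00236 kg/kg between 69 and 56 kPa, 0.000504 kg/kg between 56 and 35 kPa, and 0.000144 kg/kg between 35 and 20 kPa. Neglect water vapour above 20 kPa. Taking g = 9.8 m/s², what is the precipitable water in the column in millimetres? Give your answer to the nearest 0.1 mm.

PW ≈ 19.1 mm

Precipitable water is the column-integrated vapour mass per unit area: PW = (1/g) Σ q̄ Δp, with q in kg/kg and Δp in Pa (1 kg/m² of water = 1 mm).
Layer 101.3–90 kPa: Δp = 113 hPa = 11300 Pa, q̄ = 0.00632 kg/kg → 0.00632 × 11300 / 9.8 = 7.29 mm
Layer 90–69 kPa: Δp = 210 hPa = 21000 Pa, q̄ = 0.00344 kg/kg → 0.00344 × 21000 / 9.8 = 7.37 mm
Layer 69–56 kPa: Δp = 130 hPa = 13000 Pa, q̄ = 0.00236 kg/kg → 0.00236 × 13000 / 9.8 = 3.13 mm
Layer 56–35 kPa: Δp = 210 hPa = 21000 Pa, q̄ = 0.000504 kg/kg → 0.000504 × 21000 / 9.8 = 1.08 mm
Layer 35–20 kPa: Δp = 150 hPa = 15000 Pa, q̄ = 0.000144 kg/kg → 0.000144 × 15000 / 9.8 = 0.22 mm
PW = 7.29 + 7.37 + 3.13 + 1.08 + 0.22 = 19.09 ≈ 19.1 mm.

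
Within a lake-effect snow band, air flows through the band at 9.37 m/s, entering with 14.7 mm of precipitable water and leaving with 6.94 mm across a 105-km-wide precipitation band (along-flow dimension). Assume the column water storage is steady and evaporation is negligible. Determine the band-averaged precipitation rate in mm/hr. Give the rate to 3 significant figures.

R ≈ 2.49 mm/hr

Column moisture flux per unit crosswind length is F = V × PW.
Inflow: F_in = 9.37 × 14.7 = 137.739 mm·m/s
Outflow: F_out = 9.37 × 6.94 = 65.0278 mm·m/s
Steady-state rate R = (F_in − F_out)/L = (137.739 − 65.0278) / 105000 m = 6.925e-04 mm/s.
R = 6.925e-04 × 3600 = 2.49 mm/hr.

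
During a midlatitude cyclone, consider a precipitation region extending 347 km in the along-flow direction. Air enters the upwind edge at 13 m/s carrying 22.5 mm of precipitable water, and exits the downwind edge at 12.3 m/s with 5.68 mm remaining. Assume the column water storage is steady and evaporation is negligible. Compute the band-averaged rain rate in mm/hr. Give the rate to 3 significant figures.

R ≈ 2.31 mm/hr

Column moisture flux per unit crosswind length is F = V × PW.
Inflow: F_in = 13 × 22.5 = 292.5 mm·m/s
Outflow: F_out = 12.3 × 5.68 = 69.864 mm·m/s
Steady-state rate R = (F_in − F_out)/L = (292.5 − 69.864) / 347000 m = 6.416e-04 mm/s.
R = 6.416e-04 × 3600 = 2.31 mm/hr.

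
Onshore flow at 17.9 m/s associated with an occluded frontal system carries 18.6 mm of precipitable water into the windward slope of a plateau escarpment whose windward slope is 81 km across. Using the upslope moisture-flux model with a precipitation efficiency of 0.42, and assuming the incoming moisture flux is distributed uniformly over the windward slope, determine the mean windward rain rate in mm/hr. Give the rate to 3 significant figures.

Incoming column moisture flux per unit ridge length: F = V × PW = 17.9 × 18.6 = 332.94 mm·m/s.
Spread over the 81 km slope with efficiency ε = 0.42: R = ε·F/W = 0.42 × 332.94 / 81000 m = 1.726e-03 mm/s.
R = 1.726e-03 × 3600 = 6.21 mm/hr.

R ≈ 6.21 mm/hr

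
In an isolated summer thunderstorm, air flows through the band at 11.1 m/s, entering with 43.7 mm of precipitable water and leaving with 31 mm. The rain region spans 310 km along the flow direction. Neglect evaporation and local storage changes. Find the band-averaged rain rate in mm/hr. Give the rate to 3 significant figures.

Column moisture flux per unit crosswind length is F = V × PW.
Inflow: F_in = 11.1 × 43.7 = 485.07 mm·m/s
Outflow: F_out = 11.1 × 31 = 344.1 mm·m/s
Steady-state rate R = (F_in − F_out)/L = (485.07 − 344.1) / 310000 m = 4.547e-04 mm/s.
R = 4.547e-04 × 3600 = 1.64 mm/hr.

R ≈ 1.64 mm/hr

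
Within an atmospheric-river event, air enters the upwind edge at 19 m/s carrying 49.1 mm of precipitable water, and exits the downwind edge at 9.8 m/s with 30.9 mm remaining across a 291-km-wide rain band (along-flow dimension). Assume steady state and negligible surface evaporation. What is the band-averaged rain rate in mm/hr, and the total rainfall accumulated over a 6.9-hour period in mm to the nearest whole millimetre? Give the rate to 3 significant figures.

Column moisture flux per unit crosswind length is F = V × PW.
Inflow: F_in = 19 × 49.1 = 932.9 mm·m/s
Outflow: F_out = 9.8 × 30.9 = 302.82 mm·m/s
Steady-state rate R = (F_in − F_out)/L = (932.9 − 302.82) / 291000 m = 2.165e-03 mm/s.
R = 2.165e-03 × 3600 = 7.79 mm/hr.
Over 6.9 h: total = 7.79 × 6.9 = 53.751 ≈ 54 mm.

R ≈ 7.79 mm/hr; total ≈ 54 mm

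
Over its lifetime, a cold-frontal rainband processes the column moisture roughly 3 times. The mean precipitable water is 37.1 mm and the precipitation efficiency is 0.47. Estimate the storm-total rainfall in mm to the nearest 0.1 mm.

rainfall ≈ 52.3 mm

Each cycle deposits ε × PW = 0.47 × 37.1 = 17.437 mm.
Over 3 cycles: 3 × 17.437 = 52.3 mm.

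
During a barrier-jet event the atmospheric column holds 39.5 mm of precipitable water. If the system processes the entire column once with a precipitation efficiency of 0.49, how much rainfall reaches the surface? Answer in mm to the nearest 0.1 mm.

rainfall ≈ 19.4 mm

Rainfall = ε × PW = 0.49 × 39.5 = 19.4 mm.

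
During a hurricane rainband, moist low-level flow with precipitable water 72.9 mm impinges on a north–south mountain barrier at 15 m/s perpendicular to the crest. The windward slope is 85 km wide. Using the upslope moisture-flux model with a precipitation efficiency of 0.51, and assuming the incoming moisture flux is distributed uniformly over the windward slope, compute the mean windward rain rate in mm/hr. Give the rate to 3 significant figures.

R ≈ 23.6 mm/hr

Incoming column moisture flux per unit ridge length: F = V × PW = 15 × 72.9 = 1093.5 mm·m/s.
Spread over the 85 km slope with efficiency ε = 0.51: R = ε·F/W = 0.51 × 1093.5 / 85000 m = 6.561e-03 mm/s.
R = 6.561e-03 × 3600 = 23.6 mm/hr.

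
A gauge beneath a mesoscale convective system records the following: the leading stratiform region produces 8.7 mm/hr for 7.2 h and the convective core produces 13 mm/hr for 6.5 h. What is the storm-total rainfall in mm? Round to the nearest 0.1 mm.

Total = Σ Rᵢ Δtᵢ = 8.7 × 7.2 + 13 × 6.5
      = 62.64 + 84.5 = 147.1 mm.

total ≈ 147.1 mm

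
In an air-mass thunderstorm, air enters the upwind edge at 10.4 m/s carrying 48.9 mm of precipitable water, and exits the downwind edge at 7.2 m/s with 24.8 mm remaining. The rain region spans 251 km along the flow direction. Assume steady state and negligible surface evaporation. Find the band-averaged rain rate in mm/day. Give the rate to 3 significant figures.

R ≈ 114 mm/day

Column moisture flux per unit crosswind length is F = V × PW.
Inflow: F_in = 10.4 × 48.9 = 508.56 mm·m/s
Outflow: F_out = 7.2 × 24.8 = 178.56 mm·m/s
Steady-state rate R = (F_in − F_out)/L = (508.56 − 178.56) / 251000 m = 1.315e-03 mm/s.
R = 1.315e-03 × 3600 × 24 = 114 mm/day.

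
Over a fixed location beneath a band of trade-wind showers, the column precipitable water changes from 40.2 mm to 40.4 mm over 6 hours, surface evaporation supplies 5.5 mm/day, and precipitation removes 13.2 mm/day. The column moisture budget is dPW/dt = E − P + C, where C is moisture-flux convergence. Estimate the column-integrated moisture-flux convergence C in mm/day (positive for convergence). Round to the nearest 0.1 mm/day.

C ≈ 8.5 mm/day

dPW/dt = (40.4 − 40.2) mm / (6/24 day) = +0.800 mm/day.
C = dPW/dt − E + P = (+0.800) − 5.5 + 13.2 = 8.5 mm/day.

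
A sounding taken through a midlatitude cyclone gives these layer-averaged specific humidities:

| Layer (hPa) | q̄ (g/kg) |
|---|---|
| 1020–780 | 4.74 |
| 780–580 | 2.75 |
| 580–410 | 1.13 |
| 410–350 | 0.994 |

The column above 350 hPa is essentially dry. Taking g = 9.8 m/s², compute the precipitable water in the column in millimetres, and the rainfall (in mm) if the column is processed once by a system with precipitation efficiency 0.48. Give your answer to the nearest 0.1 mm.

PW ≈ 19.8 mm; rainfall ≈ 9.5 mm

Precipitable water is the column-integrated vapour mass per unit area: PW = (1/g) Σ q̄ Δp, with q in kg/kg and Δp in Pa (1 kg/m² of water = 1 mm).
Layer 1020–780 hPa: Δp = 240 hPa = 24000 Pa, q̄ = 0.00474 kg/kg → 0.00474 × 24000 / 9.8 = 11.61 mm
Layer 780–580 hPa: Δp = 200 hPa = 20000 Pa, q̄ = 0.00275 kg/kg → 0.00275 × 20000 / 9.8 = 5.61 mm
Layer 580–410 hPa: Δp = 170 hPa = 17000 Pa, q̄ = 0.00113 kg/kg → 0.00113 × 17000 / 9.8 = 1.96 mm
Layer 410–350 hPa: Δp = 60 hPa = 6000 Pa, q̄ = 0.000994 kg/kg → 0.000994 × 6000 / 9.8 = 0.61 mm
PW = 11.61 + 5.61 + 1.96 + 0.61 = 19.79 ≈ 19.8 mm.
Rainfall = ε × PW = 0.48 × 19.8 = 9.5 mm.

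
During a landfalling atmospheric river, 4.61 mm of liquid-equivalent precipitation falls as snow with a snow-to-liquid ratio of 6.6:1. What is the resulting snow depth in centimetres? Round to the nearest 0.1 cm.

Snow depth = liquid × ratio = 4.61 mm × 6.6 = 30.426 mm = 3.0 cm.

snow depth ≈ 3.0 cm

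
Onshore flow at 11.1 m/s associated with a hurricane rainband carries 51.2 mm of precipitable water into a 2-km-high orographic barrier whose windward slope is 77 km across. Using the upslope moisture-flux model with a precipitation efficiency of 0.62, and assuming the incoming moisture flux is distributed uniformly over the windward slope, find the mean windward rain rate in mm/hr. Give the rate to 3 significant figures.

Incoming column moisture flux per unit ridge length: F = V × PW = 11.1 × 51.2 = 568.32 mm·m/s.
Spread over the 77 km slope with efficiency ε = 0.62: R = ε·F/W = 0.62 × 568.32 / 77000 m = 4.576e-03 mm/s.
R = 4.576e-03 × 3600 = 16.5 mm/hr.

R ≈ 16.5 mm/hr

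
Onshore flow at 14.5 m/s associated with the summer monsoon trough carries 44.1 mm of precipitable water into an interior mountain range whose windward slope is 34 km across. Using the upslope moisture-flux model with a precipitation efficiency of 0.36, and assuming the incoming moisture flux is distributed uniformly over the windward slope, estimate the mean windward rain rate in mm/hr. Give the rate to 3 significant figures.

Incoming column moisture flux per unit ridge length: F = V × PW = 14.5 × 44.1 = 639.45 mm·m/s.
Spread over the 34 km slope with efficiency ε = 0.36: R = ε·F/W = 0.36 × 639.45 / 34000 m = 6.771e-03 mm/s.
R = 6.771e-03 × 3600 = 24.4 mm/hr.

R ≈ 24.4 mm/hr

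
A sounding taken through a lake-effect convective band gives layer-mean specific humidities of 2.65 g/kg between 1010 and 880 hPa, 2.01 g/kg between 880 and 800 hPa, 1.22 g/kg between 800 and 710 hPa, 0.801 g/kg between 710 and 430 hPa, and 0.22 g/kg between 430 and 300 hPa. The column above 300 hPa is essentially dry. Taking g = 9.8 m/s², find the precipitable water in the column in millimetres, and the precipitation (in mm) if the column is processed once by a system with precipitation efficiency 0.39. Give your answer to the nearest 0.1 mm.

Precipitable water is the column-integrated vapour mass per unit area: PW = (1/g) Σ q̄ Δp, with q in kg/kg and Δp in Pa (1 kg/m² of water = 1 mm).
Layer 1010–880 hPa: Δp = 130 hPa = 13000 Pa, q̄ = 0.00265 kg/kg → 0.00265 × 13000 / 9.8 = 3.52 mm
Layer 880–800 hPa: Δp = 80 hPa = 8000 Pa, q̄ = 0.00201 kg/kg → 0.00201 × 8000 / 9.8 = 1.64 mm
Layer 800–710 hPa: Δp = 90 hPa = 9000 Pa, q̄ = 0.00122 kg/kg → 0.00122 × 9000 / 9.8 = 1.12 mm
Layer 710–430 hPa: Δp = 280 hPa = 28000 Pa, q̄ = 0.000801 kg/kg → 0.000801 × 28000 / 9.8 = 2.29 mm
Layer 430–300 hPa: Δp = 130 hPa = 13000 Pa, q̄ = 0.00022 kg/kg → 0.00022 × 13000 / 9.8 = 0.29 mm
PW = 3.52 + 1.64 + 1.12 + 2.29 + 0.29 = 8.86 ≈ 8.9 mm.
Precipitation = ε × PW = 0.39 × 8.9 = 3.5 mm.

PW ≈ 8.9 mm; precipitation ≈ 3.5 mm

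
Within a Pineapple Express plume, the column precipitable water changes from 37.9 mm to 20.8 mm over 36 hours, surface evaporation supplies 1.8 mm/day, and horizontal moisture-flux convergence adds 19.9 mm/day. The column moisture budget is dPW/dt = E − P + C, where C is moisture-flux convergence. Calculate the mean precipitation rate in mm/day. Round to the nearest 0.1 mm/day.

dPW/dt = (20.8 − 37.9) mm / (36/24 day) = -11.400 mm/day.
P = E + C − dPW/dt = 1.8 + (19.9) − (-11.400) = 33.1 mm/day.

P ≈ 33.1 mm/day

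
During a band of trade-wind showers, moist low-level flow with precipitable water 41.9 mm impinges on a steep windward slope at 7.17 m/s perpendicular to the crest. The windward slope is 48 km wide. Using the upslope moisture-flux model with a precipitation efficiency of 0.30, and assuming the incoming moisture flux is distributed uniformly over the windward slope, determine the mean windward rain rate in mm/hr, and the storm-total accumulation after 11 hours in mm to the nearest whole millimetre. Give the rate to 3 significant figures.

R ≈ 6.76 mm/hr; total ≈ 74 mm

Incoming column moisture flux per unit ridge length: F = V × PW = 7.17 × 41.9 = 300.423 mm·m/s.
Spread over the 48 km slope with efficiency ε = 0.30: R = ε·F/W = 0.30 × 300.423 / 48000 m = 1.878e-03 mm/s.
R = 1.878e-03 × 3600 = 6.76 mm/hr.
Over 11 h: total = 6.76 × 11 = 74.36 ≈ 74 mm.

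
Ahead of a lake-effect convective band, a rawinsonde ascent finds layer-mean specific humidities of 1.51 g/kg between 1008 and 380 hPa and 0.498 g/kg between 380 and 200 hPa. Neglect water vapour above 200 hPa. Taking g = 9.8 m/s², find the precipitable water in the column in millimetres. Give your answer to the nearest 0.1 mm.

PW ≈ 10.6 mm

Precipitable water is the column-integrated vapour mass per unit area: PW = (1/g) Σ q̄ Δp, with q in kg/kg and Δp in Pa (1 kg/m² of water = 1 mm).
Layer 1008–380 hPa: Δp = 628 hPa = 62800 Pa, q̄ = 0.00151 kg/kg → 0.00151 × 62800 / 9.8 = 9.68 mm
Layer 380–200 hPa: Δp = 180 hPa = 18000 Pa, q̄ = 0.000498 kg/kg → 0.000498 × 18000 / 9.8 = 0.91 mm
PW = 9.68 + 0.91 = 10.59 ≈ 10.6 mm.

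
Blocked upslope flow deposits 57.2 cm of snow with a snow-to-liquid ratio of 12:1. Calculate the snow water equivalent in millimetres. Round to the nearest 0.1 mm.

SWE ≈ 47.7 mm

SWE = snow depth / ratio = 57.2 cm / 12 = 4.767 cm = 47.7 mm.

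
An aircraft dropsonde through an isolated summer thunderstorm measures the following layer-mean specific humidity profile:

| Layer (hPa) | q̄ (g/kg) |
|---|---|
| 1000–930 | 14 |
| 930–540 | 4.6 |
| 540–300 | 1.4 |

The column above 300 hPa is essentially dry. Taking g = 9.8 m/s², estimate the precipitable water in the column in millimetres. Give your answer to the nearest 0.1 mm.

Precipitable water is the column-integrated vapour mass per unit area: PW = (1/g) Σ q̄ Δp, with q in kg/kg and Δp in Pa (1 kg/m² of water = 1 mm).
Layer 1000–930 hPa: Δp = 70 hPa = 7000 Pa, q̄ = 0.014 kg/kg → 0.014 × 7000 / 9.8 = 10.00 mm
Layer 930–540 hPa: Δp = 390 hPa = 39000 Pa, q̄ = 0.0046 kg/kg → 0.0046 × 39000 / 9.8 = 18.31 mm
Layer 540–300 hPa: Δp = 240 hPa = 24000 Pa, q̄ = 0.0014 kg/kg → 0.0014 × 24000 / 9.8 = 3.43 mm
PW = 10.00 + 18.31 + 3.43 = 31.74 ≈ 31.7 mm.

PW ≈ 31.7 mm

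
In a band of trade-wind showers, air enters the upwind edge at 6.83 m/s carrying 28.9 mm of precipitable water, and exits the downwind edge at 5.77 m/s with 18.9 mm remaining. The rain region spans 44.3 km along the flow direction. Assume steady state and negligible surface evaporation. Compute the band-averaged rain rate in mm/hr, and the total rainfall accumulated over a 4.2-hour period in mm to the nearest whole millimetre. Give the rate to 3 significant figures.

R ≈ 7.18 mm/hr; total ≈ 30 mm

Column moisture flux per unit crosswind length is F = V × PW.
Inflow: F_in = 6.83 × 28.9 = 197.387 mm·m/s
Outflow: F_out = 5.77 × 18.9 = 109.053 mm·m/s
Steady-state rate R = (F_in − F_out)/L = (197.387 − 109.053) / 44300 m = 1.994e-03 mm/s.
R = 1.994e-03 × 3600 = 7.18 mm/hr.
Over 4.2 h: total = 7.18 × 4.2 = 30.156 ≈ 30 mm.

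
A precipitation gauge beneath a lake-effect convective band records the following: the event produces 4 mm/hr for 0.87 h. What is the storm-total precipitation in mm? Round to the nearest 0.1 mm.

Total = Σ Rᵢ Δtᵢ = 4 × 0.87
      = 3.48 = 3.5 mm.

total ≈ 3.5 mm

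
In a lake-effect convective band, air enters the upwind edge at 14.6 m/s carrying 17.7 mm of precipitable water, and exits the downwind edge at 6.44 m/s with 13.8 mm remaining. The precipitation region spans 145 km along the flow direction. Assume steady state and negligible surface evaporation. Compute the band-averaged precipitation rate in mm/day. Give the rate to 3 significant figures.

Column moisture flux per unit crosswind length is F = V × PW.
Inflow: F_in = 14.6 × 17.7 = 258.42 mm·m/s
Outflow: F_out = 6.44 × 13.8 = 88.872 mm·m/s
Steady-state rate R = (F_in − F_out)/L = (258.42 − 88.872) / 145000 m = 1.169e-03 mm/s.
R = 1.169e-03 × 3600 × 24 = 101 mm/day.

R ≈ 101 mm/day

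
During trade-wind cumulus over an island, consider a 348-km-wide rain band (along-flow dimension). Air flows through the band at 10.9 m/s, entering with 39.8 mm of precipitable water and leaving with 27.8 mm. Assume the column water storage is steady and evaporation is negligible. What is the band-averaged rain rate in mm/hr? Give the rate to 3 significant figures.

R ≈ 1.35 mm/hr

Column moisture flux per unit crosswind length is F = V × PW.
Inflow: F_in = 10.9 × 39.8 = 433.82 mm·m/s
Outflow: F_out = 10.9 × 27.8 = 303.02 mm·m/s
Steady-state rate R = (F_in − F_out)/L = (433.82 − 303.02) / 348000 m = 3.759e-04 mm/s.
R = 3.759e-04 × 3600 = 1.35 mm/hr.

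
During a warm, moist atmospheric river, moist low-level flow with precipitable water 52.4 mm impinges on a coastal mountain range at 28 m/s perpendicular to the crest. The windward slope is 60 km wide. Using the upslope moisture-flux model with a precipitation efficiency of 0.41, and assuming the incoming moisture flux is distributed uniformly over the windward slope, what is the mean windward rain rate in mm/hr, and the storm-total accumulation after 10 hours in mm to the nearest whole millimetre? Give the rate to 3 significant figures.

R ≈ 36.1 mm/hr; total ≈ 361 mm

Incoming column moisture flux per unit ridge length: F = V × PW = 28 × 52.4 = 1467.2 mm·m/s.
Spread over the 60 km slope with efficiency ε = 0.41: R = ε·F/W = 0.41 × 1467.2 / 60000 m = 1.003e-02 mm/s.
R = 1.003e-02 × 3600 = 36.1 mm/hr.
Over 10 h: total = 36.1 × 10 = 361 mm.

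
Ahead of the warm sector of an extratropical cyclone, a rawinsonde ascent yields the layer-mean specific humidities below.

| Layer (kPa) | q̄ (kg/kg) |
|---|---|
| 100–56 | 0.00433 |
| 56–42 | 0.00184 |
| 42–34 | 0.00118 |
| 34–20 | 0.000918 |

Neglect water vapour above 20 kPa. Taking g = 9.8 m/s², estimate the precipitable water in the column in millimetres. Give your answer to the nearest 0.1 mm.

PW ≈ 24.3 mm

Precipitable water is the column-integrated vapour mass per unit area: PW = (1/g) Σ q̄ Δp, with q in kg/kg and Δp in Pa (1 kg/m² of water = 1 mm).
Layer 100–56 kPa: Δp = 440 hPa = 44000 Pa, q̄ = 0.00433 kg/kg → 0.00433 × 44000 / 9.8 = 19.44 mm
Layer 56–42 kPa: Δp = 140 hPa = 14000 Pa, q̄ = 0.00184 kg/kg → 0.00184 × 14000 / 9.8 = 2.63 mm
Layer 42–34 kPa: Δp = 80 hPa = 8000 Pa, q̄ = 0.00118 kg/kg → 0.00118 × 8000 / 9.8 = 0.96 mm
Layer 34–20 kPa: Δp = 140 hPa = 14000 Pa, q̄ = 0.000918 kg/kg → 0.000918 × 14000 / 9.8 = 1.31 mm
PW = 19.44 + 2.63 + 0.96 + 1.31 = 24.34 ≈ 24.3 mm.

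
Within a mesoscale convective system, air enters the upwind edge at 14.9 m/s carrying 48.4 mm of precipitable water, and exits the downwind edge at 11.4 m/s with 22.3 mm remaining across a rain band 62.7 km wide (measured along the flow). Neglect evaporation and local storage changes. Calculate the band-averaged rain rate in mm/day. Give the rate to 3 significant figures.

R ≈ 643 mm/day

Column moisture flux per unit crosswind length is F = V × PW.
Inflow: F_in = 14.9 × 48.4 = 721.16 mm·m/s
Outflow: F_out = 11.4 × 22.3 = 254.22 mm·m/s
Steady-state rate R = (F_in − F_out)/L = (721.16 − 254.22) / 62700 m = 7.447e-03 mm/s.
R = 7.447e-03 × 3600 × 24 = 643 mm/day.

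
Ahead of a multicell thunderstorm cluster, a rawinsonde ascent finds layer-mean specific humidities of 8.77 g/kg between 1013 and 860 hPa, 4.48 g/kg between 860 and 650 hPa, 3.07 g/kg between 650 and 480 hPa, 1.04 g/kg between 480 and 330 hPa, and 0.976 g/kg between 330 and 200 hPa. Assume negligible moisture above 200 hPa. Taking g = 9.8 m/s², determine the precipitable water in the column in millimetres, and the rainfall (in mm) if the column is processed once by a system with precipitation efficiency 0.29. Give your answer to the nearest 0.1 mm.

PW ≈ 31.5 mm; rainfall ≈ 9.1 mm

Precipitable water is the column-integrated vapour mass per unit area: PW = (1/g) Σ q̄ Δp, with q in kg/kg and Δp in Pa (1 kg/m² of water = 1 mm).
Layer 1013–860 hPa: Δp = 153 hPa = 15300 Pa, q̄ = 0.00877 kg/kg → 0.00877 × 15300 / 9.8 = 13.69 mm
Layer 860–650 hPa: Δp = 210 hPa = 21000 Pa, q̄ = 0.00448 kg/kg → 0.00448 × 21000 / 9.8 = 9.60 mm
Layer 650–480 hPa: Δp = 170 hPa = 17000 Pa, q̄ = 0.00307 kg/kg → 0.00307 × 17000 / 9.8 = 5.33 mm
Layer 480–330 hPa: Δp = 150 hPa = 15000 Pa, q̄ = 0.00104 kg/kg → 0.00104 × 15000 / 9.8 = 1.59 mm
Layer 330–200 hPa: Δp = 130 hPa = 13000 Pa, q̄ = 0.000976 kg/kg → 0.000976 × 13000 / 9.8 = 1.29 mm
PW = 13.69 + 9.60 + 5.33 + 1.59 + 1.29 = 31.50 ≈ 31.5 mm.
Rainfall = ε × PW = 0.29 × 31.5 = 9.1 mm.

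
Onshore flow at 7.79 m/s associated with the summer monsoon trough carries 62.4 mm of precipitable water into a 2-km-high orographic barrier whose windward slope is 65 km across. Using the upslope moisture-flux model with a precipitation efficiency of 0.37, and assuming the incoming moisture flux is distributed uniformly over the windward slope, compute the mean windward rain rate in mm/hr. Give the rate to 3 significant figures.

Incoming column moisture flux per unit ridge length: F = V × PW = 7.79 × 62.4 = 486.096 mm·m/s.
Spread over the 65 km slope with efficiency ε = 0.37: R = ε·F/W = 0.37 × 486.096 / 65000 m = 2.767e-03 mm/s.
R = 2.767e-03 × 3600 = 9.96 mm/hr.

R ≈ 9.96 mm/hr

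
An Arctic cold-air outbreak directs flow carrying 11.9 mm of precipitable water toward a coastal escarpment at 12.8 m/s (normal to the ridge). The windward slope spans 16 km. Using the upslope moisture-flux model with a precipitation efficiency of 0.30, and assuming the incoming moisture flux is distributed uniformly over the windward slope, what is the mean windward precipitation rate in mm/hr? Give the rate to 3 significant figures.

R ≈ 10.3 mm/hr

Incoming column moisture flux per unit ridge length: F = V × PW = 12.8 × 11.9 = 152.32 mm·m/s.
Spread over the 16 km slope with efficiency ε = 0.30: R = ε·F/W = 0.30 × 152.32 / 16000 m = 2.856e-03 mm/s.
R = 2.856e-03 × 3600 = 10.3 mm/hr.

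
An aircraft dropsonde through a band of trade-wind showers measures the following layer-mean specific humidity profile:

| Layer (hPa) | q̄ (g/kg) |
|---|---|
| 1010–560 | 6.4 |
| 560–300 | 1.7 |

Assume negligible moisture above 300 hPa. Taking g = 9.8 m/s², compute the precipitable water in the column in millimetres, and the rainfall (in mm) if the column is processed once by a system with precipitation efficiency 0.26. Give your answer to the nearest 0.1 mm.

Precipitable water is the column-integrated vapour mass per unit area: PW = (1/g) Σ q̄ Δp, with q in kg/kg and Δp in Pa (1 kg/m² of water = 1 mm).
Layer 1010–560 hPa: Δp = 450 hPa = 45000 Pa, q̄ = 0.0064 kg/kg → 0.0064 × 45000 / 9.8 = 29.39 mm
Layer 560–300 hPa: Δp = 260 hPa = 26000 Pa, q̄ = 0.0017 kg/kg → 0.0017 × 26000 / 9.8 = 4.51 mm
PW = 29.39 + 4.51 = 33.90 ≈ 33.9 mm.
Rainfall = ε × PW = 0.26 × 33.9 = 8.8 mm.

PW ≈ 33.9 mm; rainfall ≈ 8.8 mm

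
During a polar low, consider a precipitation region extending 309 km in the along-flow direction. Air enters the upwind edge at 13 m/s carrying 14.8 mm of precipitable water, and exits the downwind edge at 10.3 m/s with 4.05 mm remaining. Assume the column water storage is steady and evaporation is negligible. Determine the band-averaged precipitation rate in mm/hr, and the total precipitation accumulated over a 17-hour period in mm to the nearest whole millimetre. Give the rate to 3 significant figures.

Column moisture flux per unit crosswind length is F = V × PW.
Inflow: F_in = 13 × 14.8 = 192.4 mm·m/s
Outflow: F_out = 10.3 × 4.05 = 41.715 mm·m/s
Steady-state rate R = (F_in − F_out)/L = (192.4 − 41.715) / 309000 m = 4.877e-04 mm/s.
R = 4.877e-04 × 3600 = 1.76 mm/hr.
Over 17 h: total = 1.76 × 17 = 29.92 ≈ 30 mm.

R ≈ 1.76 mm/hr; total ≈ 30 mm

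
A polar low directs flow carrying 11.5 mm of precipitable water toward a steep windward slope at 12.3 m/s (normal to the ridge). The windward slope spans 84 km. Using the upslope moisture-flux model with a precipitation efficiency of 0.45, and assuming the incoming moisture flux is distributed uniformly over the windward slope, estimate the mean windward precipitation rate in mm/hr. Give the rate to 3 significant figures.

Incoming column moisture flux per unit ridge length: F = V × PW = 12.3 × 11.5 = 141.45 mm·m/s.
Spread over the 84 km slope with efficiency ε = 0.45: R = ε·F/W = 0.45 × 141.45 / 84000 m = 7.578e-04 mm/s.
R = 7.578e-04 × 3600 = 2.73 mm/hr.

R ≈ 2.73 mm/hr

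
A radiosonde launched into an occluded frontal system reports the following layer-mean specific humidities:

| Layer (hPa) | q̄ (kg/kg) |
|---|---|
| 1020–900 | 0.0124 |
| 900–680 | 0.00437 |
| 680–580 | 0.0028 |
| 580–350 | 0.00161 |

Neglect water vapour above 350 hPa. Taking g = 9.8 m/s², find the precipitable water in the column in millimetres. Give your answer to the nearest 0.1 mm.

Precipitable water is the column-integrated vapour mass per unit area: PW = (1/g) Σ q̄ Δp, with q in kg/kg and Δp in Pa (1 kg/m² of water = 1 mm).
Layer 1020–900 hPa: Δp = 120 hPa = 12000 Pa, q̄ = 0.0124 kg/kg → 0.0124 × 12000 / 9.8 = 15.18 mm
Layer 900–680 hPa: Δp = 220 hPa = 22000 Pa, q̄ = 0.00437 kg/kg → 0.00437 × 22000 / 9.8 = 9.81 mm
Layer 680–580 hPa: Δp = 100 hPa = 10000 Pa, q̄ = 0.0028 kg/kg → 0.0028 × 10000 / 9.8 = 2.86 mm
Layer 580–350 hPa: Δp = 230 hPa = 23000 Pa, q̄ = 0.00161 kg/kg → 0.00161 × 23000 / 9.8 = 3.78 mm
PW = 15.18 + 9.81 + 2.86 + 3.78 = 31.63 ≈ 31.6 mm.

PW ≈ 31.6 mm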